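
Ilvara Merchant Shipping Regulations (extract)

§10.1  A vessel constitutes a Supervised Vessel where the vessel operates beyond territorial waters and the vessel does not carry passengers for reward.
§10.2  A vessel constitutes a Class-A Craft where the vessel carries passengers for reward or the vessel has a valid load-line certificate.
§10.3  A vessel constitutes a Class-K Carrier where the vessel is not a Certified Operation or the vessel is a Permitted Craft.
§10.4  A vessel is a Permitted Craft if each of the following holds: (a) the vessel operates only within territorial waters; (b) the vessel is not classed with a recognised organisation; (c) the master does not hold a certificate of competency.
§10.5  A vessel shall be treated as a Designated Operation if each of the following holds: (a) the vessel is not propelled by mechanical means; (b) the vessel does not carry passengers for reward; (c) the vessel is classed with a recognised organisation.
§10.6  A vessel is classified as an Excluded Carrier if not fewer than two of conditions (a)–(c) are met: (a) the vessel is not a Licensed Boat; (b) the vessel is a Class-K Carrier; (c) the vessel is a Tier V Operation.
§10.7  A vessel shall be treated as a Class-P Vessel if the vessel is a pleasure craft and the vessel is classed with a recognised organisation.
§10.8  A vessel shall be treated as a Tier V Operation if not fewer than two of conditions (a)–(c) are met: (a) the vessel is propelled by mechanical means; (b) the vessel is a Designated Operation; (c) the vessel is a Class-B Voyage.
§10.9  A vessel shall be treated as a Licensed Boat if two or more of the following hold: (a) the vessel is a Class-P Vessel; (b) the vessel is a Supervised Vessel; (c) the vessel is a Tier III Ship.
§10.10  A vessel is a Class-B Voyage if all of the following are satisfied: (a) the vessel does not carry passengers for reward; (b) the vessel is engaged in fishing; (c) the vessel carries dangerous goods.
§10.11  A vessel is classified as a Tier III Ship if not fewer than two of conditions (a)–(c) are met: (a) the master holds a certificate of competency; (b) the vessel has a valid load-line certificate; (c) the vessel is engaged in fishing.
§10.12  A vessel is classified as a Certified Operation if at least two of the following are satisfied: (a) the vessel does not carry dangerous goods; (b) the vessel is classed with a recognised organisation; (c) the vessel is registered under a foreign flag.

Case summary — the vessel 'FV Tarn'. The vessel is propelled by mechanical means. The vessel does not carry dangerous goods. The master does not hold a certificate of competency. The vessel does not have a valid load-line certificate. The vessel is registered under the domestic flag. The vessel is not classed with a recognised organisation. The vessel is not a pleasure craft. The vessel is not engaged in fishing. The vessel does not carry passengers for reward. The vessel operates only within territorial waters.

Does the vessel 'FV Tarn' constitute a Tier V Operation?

§10.5 — Designated Operation: [the vessel is not propelled by mechanical means? no] AND [the vessel does not carry passengers for reward? yes] AND [the vessel is classed with a recognised organisation? no] → not satisfied.
§10.10 — Class-B Voyage: [the vessel does not carry passengers for reward? yes] AND [the vessel is engaged in fishing? no] AND [the vessel carries dangerous goods? no] → not satisfied.
§10.8 — Tier V Operation: the vessel is propelled by mechanical means? yes; Designated Operation (§10.5)? no; Class-B Voyage (§10.10)? no — 1 of 3 hold (need ≥2) → not satisfied.

No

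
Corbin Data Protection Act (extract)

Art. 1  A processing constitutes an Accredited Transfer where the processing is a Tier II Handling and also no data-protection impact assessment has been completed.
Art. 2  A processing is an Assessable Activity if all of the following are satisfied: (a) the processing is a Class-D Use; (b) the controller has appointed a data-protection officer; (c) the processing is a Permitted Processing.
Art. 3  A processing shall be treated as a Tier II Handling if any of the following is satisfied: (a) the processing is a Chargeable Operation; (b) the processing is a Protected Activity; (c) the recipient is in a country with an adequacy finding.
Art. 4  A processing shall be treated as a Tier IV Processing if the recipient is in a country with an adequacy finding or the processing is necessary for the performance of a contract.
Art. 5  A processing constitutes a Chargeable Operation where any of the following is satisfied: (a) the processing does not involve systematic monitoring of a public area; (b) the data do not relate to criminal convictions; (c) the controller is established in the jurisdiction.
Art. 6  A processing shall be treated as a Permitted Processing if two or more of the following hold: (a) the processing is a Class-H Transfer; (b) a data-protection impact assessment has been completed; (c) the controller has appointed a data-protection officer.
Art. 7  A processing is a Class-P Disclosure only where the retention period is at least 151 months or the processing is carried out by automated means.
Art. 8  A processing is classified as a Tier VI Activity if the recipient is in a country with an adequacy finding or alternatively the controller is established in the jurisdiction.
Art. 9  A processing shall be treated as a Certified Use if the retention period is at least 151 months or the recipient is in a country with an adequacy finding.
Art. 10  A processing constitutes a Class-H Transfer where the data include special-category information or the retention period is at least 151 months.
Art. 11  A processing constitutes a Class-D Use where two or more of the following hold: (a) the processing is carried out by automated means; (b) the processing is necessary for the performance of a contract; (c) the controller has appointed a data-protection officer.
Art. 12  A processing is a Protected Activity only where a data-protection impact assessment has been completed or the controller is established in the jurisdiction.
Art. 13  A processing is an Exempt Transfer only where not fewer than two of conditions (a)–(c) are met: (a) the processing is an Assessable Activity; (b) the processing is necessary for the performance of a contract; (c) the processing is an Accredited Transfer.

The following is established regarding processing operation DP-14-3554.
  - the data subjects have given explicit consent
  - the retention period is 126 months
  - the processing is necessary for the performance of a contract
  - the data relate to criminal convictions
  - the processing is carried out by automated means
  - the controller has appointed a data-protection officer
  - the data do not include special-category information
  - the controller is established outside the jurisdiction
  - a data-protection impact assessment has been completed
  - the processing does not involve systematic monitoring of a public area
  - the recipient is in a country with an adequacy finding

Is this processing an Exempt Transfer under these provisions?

Yes

article 11 — Class-D Use: the processing is carried out by automated means? yes; the processing is necessary for the performance of a contract? yes; the controller has appointed a data-protection officer? yes — 3 of 3 hold (need ≥2) → satisfied.
article 10 — Class-H Transfer: [the data include special-category information? no] OR [retention period: 126 months ≥ 151 months? no] → not satisfied.
article 6 — Permitted Processing: Class-H Transfer (article 10)? no; a data-protection impact assessment has been completed? yes; the controller has appointed a data-protection officer? yes — 2 of 3 hold (need ≥2) → satisfied.
article 2 — Assessable Activity: [Class-D Use (article 11)? yes] AND [the controller has appointed a data-protection officer? yes] AND [Permitted Processing (article 6)? yes] → satisfied.
article 5 — Chargeable Operation: [the processing does not involve systematic monitoring of a public area? yes] OR [the data do not relate to criminal convictions? no] OR [the controller is established in the jurisdiction? no] → satisfied.
article 12 — Protected Activity: [a data-protection impact assessment has been completed? yes] OR [the controller is established in the jurisdiction? no] → satisfied.
article 3 — Tier II Handling: [Chargeable Operation (article 5)? yes] OR [Protected Activity (article 12)? yes] OR [the recipient is in a country with an adequacy finding? yes] → satisfied.
article 1 — Accredited Transfer: [Tier II Handling (article 3)? yes] AND [no data-protection impact assessment has been completed? no] → not satisfied.
article 13 — Exempt Transfer: Assessable Activity (article 2)? yes; the processing is necessary for the performance of a contract? yes; Accredited Transfer (article 1)? no — 2 of 3 hold (need ≥2) → satisfied.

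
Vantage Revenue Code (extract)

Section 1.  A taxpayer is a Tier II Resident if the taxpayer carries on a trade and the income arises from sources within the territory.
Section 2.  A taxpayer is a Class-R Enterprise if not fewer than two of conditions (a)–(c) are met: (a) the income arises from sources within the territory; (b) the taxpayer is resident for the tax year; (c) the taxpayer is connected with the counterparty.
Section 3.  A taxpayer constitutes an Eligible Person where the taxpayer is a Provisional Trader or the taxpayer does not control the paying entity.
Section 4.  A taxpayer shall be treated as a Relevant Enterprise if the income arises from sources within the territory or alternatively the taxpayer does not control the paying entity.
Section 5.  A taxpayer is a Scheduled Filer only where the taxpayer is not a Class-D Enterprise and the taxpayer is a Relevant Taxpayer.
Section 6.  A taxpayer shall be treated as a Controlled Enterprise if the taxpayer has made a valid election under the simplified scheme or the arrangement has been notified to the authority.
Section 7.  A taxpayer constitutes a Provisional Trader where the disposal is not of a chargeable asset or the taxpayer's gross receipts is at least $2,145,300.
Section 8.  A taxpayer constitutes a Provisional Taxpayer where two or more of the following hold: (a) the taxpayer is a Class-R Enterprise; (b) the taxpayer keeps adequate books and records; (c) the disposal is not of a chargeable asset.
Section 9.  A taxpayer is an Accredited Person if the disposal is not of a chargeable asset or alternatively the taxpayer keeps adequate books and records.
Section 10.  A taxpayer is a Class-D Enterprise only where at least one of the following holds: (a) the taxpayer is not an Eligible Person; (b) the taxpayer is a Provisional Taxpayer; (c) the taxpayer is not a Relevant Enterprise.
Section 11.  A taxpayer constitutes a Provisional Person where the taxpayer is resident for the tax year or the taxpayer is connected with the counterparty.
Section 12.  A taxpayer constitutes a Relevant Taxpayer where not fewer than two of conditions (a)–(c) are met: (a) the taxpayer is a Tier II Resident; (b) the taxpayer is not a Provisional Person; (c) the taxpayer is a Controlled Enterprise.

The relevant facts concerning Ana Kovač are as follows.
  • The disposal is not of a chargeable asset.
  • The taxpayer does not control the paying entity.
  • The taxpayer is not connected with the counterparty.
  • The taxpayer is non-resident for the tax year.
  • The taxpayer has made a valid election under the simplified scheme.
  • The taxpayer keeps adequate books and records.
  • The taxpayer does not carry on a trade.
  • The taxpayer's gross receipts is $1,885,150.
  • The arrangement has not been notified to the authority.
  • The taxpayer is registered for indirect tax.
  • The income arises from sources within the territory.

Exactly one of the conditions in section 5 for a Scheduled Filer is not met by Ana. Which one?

Class-D Enterprise

section 7 — Provisional Trader: [the disposal is not of a chargeable asset? yes] OR [taxpayer's gross receipts: $1,885,150 ≥ $2,145,300? no] → satisfied.
section 3 — Eligible Person: [Provisional Trader (section 7)? yes] OR [the taxpayer does not control the paying entity? yes] → satisfied.
section 2 — Class-R Enterprise: the income arises from sources within the territory? yes; the taxpayer is resident for the tax year? no; the taxpayer is connected with the counterparty? no — 1 of 3 hold (need ≥2) → not satisfied.
section 8 — Provisional Taxpayer: Class-R Enterprise (section 2)? no; the taxpayer keeps adequate books and records? yes; the disposal is not of a chargeable asset? yes — 2 of 3 hold (need ≥2) → satisfied.
section 4 — Relevant Enterprise: [the income arises from sources within the territory? yes] OR [the taxpayer does not control the paying entity? yes] → satisfied.
section 10 — Class-D Enterprise: [not an Eligible Person (section 3)? no] OR [Provisional Taxpayer (section 8)? yes] OR [not a Relevant Enterprise (section 4)? no] → satisfied.
section 1 — Tier II Resident: [the taxpayer carries on a trade? no] AND [the income arises from sources within the territory? yes] → not satisfied.
section 11 — Provisional Person: [the taxpayer is resident for the tax year? no] OR [the taxpayer is connected with the counterparty? no] → not satisfied.
section 6 — Controlled Enterprise: [the taxpayer has made a valid election under the simplified scheme? yes] OR [the arrangement has been notified to the authority? no] → satisfied.
section 12 — Relevant Taxpayer: Tier II Resident (section 1)? no; not a Provisional Person (section 11)? yes; Controlled Enterprise (section 6)? yes — 2 of 3 hold (need ≥2) → satisfied.
section 5 — Scheduled Filer: [not a Class-D Enterprise (section 10)? no] AND [Relevant Taxpayer (section 12)? yes] → not satisfied.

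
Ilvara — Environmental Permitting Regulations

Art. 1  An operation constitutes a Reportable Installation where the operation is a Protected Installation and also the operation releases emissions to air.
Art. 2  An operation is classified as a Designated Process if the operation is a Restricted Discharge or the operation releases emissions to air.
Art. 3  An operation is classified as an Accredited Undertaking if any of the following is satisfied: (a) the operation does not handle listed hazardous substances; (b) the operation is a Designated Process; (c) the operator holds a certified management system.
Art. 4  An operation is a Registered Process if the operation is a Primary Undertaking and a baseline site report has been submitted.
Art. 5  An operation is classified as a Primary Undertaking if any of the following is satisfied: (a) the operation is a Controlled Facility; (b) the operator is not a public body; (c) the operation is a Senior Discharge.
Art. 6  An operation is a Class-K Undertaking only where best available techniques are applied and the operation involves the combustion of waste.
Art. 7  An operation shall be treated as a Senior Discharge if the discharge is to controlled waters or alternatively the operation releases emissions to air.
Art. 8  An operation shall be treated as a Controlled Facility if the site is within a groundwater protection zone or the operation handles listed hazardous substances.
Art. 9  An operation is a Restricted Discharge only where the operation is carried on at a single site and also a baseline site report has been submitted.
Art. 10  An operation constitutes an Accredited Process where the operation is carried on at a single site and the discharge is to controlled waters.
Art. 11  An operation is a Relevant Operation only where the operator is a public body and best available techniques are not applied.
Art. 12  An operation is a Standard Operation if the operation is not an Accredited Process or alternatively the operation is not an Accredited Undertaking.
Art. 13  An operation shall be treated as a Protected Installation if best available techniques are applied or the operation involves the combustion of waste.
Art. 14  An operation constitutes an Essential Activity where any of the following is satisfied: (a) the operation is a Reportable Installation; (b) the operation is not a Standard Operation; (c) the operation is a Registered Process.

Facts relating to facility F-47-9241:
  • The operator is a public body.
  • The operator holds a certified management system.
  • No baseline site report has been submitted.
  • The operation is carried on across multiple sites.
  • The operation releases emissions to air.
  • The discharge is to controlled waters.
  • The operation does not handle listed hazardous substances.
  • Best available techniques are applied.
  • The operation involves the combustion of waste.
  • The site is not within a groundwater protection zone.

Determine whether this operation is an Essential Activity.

Under article 13: best available techniques are applied? yes; or the operation involves the combustion of waste? yes. So the operation is a Protected Installation.
Under article 1: Protected Installation (article 13)? yes; and the operation releases emissions to air? yes. So the operation is a Reportable Installation.
Under article 10: the operation is carried on at a single site? no; and the discharge is to controlled waters? yes. So the operation is not an Accredited Process.
Under article 9: the operation is carried on at a single site? no; and a baseline site report has been submitted? no. So the operation is not a Restricted Discharge.
Under article 2: Restricted Discharge (article 9)? no; or the operation releases emissions to air? yes. So the operation is a Designated Process.
Under article 3: the operation does not handle listed hazardous substances? yes; or Designated Process (article 2)? yes; or the operator holds a certified management system? yes. So the operation is an Accredited Undertaking.
Under article 12: not an Accredited Process (article 10)? yes; or not an Accredited Undertaking (article 3)? no. So the operation is a Standard Operation.
Under article 8: the site is within a groundwater protection zone? no; or the operation handles listed hazardous substances? no. So the operation is not a Controlled Facility.
Under article 7: the discharge is to controlled waters? yes; or the operation releases emissions to air? yes. So the operation is a Senior Discharge.
Under article 5: Controlled Facility (article 8)? no; or the operator is not a public body? no; or Senior Discharge (article 7)? yes. So the operation is a Primary Undertaking.
Under article 4: Primary Undertaking (article 5)? yes; and a baseline site report has been submitted? no. So the operation is not a Registered Process.
Under article 14: Reportable Installation (article 1)? yes; or not a Standard Operation (article 12)? no; or Registered Process (article 4)? no. So the operation is an Essential Activity.

Yes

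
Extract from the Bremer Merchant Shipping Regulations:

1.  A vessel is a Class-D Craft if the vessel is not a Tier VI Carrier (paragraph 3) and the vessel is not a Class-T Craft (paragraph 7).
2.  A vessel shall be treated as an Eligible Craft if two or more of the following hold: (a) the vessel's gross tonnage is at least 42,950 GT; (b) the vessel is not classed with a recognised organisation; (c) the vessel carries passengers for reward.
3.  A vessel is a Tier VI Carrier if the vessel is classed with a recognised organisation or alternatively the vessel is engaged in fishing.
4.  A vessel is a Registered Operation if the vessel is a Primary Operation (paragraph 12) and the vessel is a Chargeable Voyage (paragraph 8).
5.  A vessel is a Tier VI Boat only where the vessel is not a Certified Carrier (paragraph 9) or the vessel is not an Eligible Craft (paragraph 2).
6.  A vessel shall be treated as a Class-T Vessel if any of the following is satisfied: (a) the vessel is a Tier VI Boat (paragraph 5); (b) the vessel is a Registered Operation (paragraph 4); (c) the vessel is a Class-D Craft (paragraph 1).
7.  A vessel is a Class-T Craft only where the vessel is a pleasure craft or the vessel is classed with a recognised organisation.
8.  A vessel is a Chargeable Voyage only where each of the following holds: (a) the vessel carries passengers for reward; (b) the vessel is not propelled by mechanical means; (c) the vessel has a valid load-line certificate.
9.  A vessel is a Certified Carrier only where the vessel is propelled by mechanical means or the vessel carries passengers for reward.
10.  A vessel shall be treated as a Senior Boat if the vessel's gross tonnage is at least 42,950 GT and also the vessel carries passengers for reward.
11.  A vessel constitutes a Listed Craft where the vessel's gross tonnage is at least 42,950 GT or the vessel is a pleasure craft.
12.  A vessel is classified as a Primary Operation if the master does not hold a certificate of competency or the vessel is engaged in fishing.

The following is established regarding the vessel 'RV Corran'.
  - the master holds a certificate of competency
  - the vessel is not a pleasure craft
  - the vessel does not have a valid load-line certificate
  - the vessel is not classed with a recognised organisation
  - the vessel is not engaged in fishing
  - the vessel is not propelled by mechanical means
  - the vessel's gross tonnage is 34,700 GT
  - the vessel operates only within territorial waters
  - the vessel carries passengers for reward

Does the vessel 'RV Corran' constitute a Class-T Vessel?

Under paragraph 9: the vessel is propelled by mechanical means? no; or the vessel carries passengers for reward? yes. So the vessel is a Certified Carrier.
Under paragraph 2: vessel's gross tonnage: 34,700 GT ≥ 42,950 GT? no; the vessel is not classed with a recognised organisation? yes; the vessel carries passengers for reward? yes — 2 of 3 hold (need ≥2) → satisfied.
Under paragraph 5: not a Certified Carrier (paragraph 9)? no; or not an Eligible Craft (paragraph 2)? no. So the vessel is not a Tier VI Boat.
Under paragraph 12: the master does not hold a certificate of competency? no; or the vessel is engaged in fishing? no. So the vessel is not a Primary Operation.
Under paragraph 8: the vessel carries passengers for reward? yes; and the vessel is not propelled by mechanical means? yes; and the vessel has a valid load-line certificate? no. So the vessel is not a Chargeable Voyage.
Under paragraph 4: Primary Operation (paragraph 12)? no; and Chargeable Voyage (paragraph 8)? no. So the vessel is not a Registered Operation.
Under paragraph 3: the vessel is classed with a recognised organisation? no; or the vessel is engaged in fishing? no. So the vessel is not a Tier VI Carrier.
Under paragraph 7: the vessel is a pleasure craft? no; or the vessel is classed with a recognised organisation? no. So the vessel is not a Class-T Craft.
Under paragraph 1: not a Tier VI Carrier (paragraph 3)? yes; and not a Class-T Craft (paragraph 7)? yes. So the vessel is a Class-D Craft.
Under paragraph 6: Tier VI Boat (paragraph 5)? no; or Registered Operation (paragraph 4)? no; or Class-D Craft (paragraph 1)? yes. So the vessel is a Class-T Vessel.

Yes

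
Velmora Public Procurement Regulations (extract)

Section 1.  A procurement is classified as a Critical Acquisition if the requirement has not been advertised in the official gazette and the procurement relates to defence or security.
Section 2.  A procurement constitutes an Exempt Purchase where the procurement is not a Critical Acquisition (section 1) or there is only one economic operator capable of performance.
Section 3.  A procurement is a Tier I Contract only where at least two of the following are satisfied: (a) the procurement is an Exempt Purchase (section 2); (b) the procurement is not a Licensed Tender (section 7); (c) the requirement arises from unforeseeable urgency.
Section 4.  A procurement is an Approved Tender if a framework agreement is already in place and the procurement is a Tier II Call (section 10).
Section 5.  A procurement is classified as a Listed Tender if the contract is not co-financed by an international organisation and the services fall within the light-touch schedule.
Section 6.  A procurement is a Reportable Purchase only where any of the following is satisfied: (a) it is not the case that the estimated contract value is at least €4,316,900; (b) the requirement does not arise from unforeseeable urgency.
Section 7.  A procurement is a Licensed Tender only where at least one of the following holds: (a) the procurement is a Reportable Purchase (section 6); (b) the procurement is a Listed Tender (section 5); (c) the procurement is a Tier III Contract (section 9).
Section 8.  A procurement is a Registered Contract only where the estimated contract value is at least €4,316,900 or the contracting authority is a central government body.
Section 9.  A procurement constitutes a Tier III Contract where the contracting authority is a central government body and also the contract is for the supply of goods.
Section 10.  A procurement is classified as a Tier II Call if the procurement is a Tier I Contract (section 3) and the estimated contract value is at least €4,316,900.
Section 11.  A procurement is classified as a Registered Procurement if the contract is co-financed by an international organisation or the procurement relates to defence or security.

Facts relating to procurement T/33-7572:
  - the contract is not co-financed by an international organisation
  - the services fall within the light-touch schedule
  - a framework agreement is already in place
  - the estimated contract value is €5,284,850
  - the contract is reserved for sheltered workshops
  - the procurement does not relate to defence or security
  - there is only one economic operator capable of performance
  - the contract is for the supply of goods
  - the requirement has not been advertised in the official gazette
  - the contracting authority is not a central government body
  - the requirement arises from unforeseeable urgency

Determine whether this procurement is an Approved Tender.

Yes

Under section 1: the requirement has not been advertised in the official gazette? yes; and the procurement relates to defence or security? no. So the procurement is not a Critical Acquisition.
Under section 2: not a Critical Acquisition (section 1)? yes; or there is only one economic operator capable of performance? yes. So the procurement is an Exempt Purchase.
Under section 6: estimated contract value: €5,284,850 ≥ €4,316,900? yes, so negated condition no; or the requirement does not arise from unforeseeable urgency? no. So the procurement is not a Reportable Purchase.
Under section 5: the contract is not co-financed by an international organisation? yes; and the services fall within the light-touch schedule? yes. So the procurement is a Listed Tender.
Under section 9: the contracting authority is a central government body? no; and the contract is for the supply of goods? yes. So the procurement is not a Tier III Contract.
Under section 7: Reportable Purchase (section 6)? no; or Listed Tender (section 5)? yes; or Tier III Contract (section 9)? no. So the procurement is a Licensed Tender.
Under section 3: Exempt Purchase (section 2)? yes; not a Licensed Tender (section 7)? no; the requirement arises from unforeseeable urgency? yes — 2 of 3 hold (need ≥2) → satisfied.
Under section 10: Tier I Contract (section 3)? yes; and estimated contract value: €5,284,850 ≥ €4,316,900? yes. So the procurement is a Tier II Call.
Under section 4: a framework agreement is already in place? yes; and Tier II Call (section 10)? yes. So the procurement is an Approved Tender.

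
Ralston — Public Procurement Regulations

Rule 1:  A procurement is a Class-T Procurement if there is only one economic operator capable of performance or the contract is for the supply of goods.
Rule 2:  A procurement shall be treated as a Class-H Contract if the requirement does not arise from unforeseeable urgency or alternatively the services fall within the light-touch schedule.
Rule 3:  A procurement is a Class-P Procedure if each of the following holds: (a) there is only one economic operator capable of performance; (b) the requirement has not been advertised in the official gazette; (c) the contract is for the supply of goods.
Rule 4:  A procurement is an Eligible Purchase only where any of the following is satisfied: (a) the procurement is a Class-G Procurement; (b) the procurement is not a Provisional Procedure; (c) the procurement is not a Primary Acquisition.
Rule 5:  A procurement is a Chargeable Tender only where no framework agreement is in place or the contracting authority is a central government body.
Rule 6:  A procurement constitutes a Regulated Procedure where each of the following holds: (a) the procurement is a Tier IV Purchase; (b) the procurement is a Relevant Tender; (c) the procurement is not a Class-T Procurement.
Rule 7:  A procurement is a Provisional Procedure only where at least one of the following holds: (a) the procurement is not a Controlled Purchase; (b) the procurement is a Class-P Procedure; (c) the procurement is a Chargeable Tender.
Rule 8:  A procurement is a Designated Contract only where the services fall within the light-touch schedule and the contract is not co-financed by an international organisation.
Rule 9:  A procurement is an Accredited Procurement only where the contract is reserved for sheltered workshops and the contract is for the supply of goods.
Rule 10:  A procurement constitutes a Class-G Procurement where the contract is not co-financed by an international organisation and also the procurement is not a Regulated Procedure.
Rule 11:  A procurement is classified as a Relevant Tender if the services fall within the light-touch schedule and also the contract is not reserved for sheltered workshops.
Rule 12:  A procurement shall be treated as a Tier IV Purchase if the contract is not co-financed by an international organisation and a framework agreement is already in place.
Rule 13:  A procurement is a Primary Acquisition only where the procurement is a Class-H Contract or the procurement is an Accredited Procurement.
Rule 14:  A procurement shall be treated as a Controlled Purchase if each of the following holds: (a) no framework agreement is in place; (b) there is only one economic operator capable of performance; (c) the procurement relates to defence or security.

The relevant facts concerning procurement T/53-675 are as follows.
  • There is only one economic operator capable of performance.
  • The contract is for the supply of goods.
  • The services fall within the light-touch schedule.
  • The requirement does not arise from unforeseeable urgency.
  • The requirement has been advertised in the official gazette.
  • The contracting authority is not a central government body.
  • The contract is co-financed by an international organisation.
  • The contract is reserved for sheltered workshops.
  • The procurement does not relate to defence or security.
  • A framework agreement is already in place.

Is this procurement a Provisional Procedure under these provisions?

Yes

rule 14 — Controlled Purchase: [no framework agreement is in place? no] AND [there is only one economic operator capable of performance? yes] AND [the procurement relates to defence or security? no] → not satisfied.
rule 3 — Class-P Procedure: [there is only one economic operator capable of performance? yes] AND [the requirement has not been advertised in the official gazette? no] AND [the contract is for the supply of goods? yes] → not satisfied.
rule 5 — Chargeable Tender: [no framework agreement is in place? no] OR [the contracting authority is a central government body? no] → not satisfied.
rule 7 — Provisional Procedure: [not a Controlled Purchase (rule 14)? yes] OR [Class-P Procedure (rule 3)? no] OR [Chargeable Tender (rule 5)? no] → satisfied.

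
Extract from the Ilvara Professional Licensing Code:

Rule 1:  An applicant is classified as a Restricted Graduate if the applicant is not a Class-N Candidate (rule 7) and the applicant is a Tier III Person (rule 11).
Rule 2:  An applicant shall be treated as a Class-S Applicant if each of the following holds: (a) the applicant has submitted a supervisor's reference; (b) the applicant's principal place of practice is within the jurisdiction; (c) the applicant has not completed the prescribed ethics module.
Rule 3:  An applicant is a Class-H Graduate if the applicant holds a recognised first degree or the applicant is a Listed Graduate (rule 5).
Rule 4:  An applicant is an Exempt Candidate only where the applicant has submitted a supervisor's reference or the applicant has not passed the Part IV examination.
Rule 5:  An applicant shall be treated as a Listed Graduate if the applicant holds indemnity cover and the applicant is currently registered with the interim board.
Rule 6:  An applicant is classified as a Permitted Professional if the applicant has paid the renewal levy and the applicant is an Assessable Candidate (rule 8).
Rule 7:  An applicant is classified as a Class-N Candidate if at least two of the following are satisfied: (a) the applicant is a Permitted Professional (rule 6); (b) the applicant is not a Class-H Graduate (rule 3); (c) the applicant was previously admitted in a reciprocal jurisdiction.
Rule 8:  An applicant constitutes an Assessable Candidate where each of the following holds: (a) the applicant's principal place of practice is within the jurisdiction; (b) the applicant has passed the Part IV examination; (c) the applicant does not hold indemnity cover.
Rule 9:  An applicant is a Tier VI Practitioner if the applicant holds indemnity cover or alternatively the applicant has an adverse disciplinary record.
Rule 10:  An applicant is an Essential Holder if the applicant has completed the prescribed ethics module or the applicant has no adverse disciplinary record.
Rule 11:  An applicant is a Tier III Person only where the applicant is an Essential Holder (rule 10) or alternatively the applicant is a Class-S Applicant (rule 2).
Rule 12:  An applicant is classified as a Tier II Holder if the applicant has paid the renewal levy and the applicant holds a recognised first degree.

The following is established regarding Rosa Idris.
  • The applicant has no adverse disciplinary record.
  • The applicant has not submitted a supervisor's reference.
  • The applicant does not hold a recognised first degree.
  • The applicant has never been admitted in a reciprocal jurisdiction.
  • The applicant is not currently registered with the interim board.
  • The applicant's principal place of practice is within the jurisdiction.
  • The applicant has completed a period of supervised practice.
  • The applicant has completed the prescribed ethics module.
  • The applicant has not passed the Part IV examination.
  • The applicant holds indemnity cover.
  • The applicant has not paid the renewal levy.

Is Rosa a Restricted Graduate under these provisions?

rule 8 — Assessable Candidate: [the applicant's principal place of practice is within the jurisdiction? yes] AND [the applicant has passed the Part IV examination? no] AND [the applicant does not hold indemnity cover? no] → not satisfied.
rule 6 — Permitted Professional: [the applicant has paid the renewal levy? no] AND [Assessable Candidate (rule 8)? no] → not satisfied.
rule 5 — Listed Graduate: [the applicant holds indemnity cover? yes] AND [the applicant is currently registered with the interim board? no] → not satisfied.
rule 3 — Class-H Graduate: [the applicant holds a recognised first degree? no] OR [Listed Graduate (rule 5)? no] → not satisfied.
rule 7 — Class-N Candidate: Permitted Professional (rule 6)? no; not a Class-H Graduate (rule 3)? yes; the applicant was previously admitted in a reciprocal jurisdiction? no — 1 of 3 hold (need ≥2) → not satisfied.
rule 10 — Essential Holder: [the applicant has completed the prescribed ethics module? yes] OR [the applicant has no adverse disciplinary record? yes] → satisfied.
rule 2 — Class-S Applicant: [the applicant has submitted a supervisor's reference? no] AND [the applicant's principal place of practice is within the jurisdiction? yes] AND [the applicant has not completed the prescribed ethics module? no] → not satisfied.
rule 11 — Tier III Person: [Essential Holder (rule 10)? yes] OR [Class-S Applicant (rule 2)? no] → satisfied.
rule 1 — Restricted Graduate: [not a Class-N Candidate (rule 7)? yes] AND [Tier III Person (rule 11)? yes] → satisfied.

Yes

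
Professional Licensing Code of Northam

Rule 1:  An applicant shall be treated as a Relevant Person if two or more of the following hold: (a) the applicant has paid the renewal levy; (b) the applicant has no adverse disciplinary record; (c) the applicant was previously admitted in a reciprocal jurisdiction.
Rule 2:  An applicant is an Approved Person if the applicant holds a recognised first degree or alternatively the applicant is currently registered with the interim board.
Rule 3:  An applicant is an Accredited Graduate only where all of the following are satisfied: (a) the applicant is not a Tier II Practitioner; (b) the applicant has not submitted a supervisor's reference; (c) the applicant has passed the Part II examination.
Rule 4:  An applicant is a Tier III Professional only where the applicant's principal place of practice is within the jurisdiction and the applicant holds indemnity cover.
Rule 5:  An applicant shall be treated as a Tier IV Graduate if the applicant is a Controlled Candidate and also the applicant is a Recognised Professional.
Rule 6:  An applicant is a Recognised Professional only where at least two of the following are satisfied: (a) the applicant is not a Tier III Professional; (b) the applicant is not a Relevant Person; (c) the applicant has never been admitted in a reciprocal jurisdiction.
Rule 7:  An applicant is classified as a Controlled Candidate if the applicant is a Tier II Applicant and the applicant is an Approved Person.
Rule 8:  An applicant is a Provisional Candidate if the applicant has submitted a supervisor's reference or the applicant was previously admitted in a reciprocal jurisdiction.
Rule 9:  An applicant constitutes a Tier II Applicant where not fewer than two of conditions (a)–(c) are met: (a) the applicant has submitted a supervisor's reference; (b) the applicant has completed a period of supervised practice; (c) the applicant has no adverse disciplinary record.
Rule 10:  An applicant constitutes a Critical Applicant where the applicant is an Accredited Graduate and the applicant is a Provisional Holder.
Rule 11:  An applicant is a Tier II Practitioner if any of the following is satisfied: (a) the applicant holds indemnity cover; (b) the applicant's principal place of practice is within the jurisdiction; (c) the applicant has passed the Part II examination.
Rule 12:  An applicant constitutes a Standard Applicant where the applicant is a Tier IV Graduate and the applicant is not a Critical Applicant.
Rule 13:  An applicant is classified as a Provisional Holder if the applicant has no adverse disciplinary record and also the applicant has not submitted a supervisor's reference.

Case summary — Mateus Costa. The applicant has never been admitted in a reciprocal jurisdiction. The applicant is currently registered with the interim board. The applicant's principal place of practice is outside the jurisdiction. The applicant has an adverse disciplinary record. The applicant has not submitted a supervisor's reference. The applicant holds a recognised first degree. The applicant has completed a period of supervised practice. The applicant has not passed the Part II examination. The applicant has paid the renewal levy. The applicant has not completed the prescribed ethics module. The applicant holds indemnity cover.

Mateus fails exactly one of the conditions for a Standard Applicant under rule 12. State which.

Under rule 9: the applicant has submitted a supervisor's reference? no; the applicant has completed a period of supervised practice? yes; the applicant has no adverse disciplinary record? no — 1 of 3 hold (need ≥2) → not satisfied.
Under rule 2: the applicant holds a recognised first degree? yes; or the applicant is currently registered with the interim board? yes. So the applicant is an Approved Person.
Under rule 7: Tier II Applicant (rule 9)? no; and Approved Person (rule 2)? yes. So the applicant is not a Controlled Candidate.
Under rule 4: the applicant's principal place of practice is within the jurisdiction? no; and the applicant holds indemnity cover? yes. So the applicant is not a Tier III Professional.
Under rule 1: the applicant has paid the renewal levy? yes; the applicant has no adverse disciplinary record? no; the applicant was previously admitted in a reciprocal jurisdiction? no — 1 of 3 hold (need ≥2) → not satisfied.
Under rule 6: not a Tier III Professional (rule 4)? yes; not a Relevant Person (rule 1)? yes; the applicant has never been admitted in a reciprocal jurisdiction? yes — 3 of 3 hold (need ≥2) → satisfied.
Under rule 5: Controlled Candidate (rule 7)? no; and Recognised Professional (rule 6)? yes. So the applicant is not a Tier IV Graduate.
Under rule 11: the applicant holds indemnity cover? yes; or the applicant's principal place of practice is within the jurisdiction? no; or the applicant has passed the Part II examination? no. So the applicant is a Tier II Practitioner.
Under rule 3: not a Tier II Practitioner (rule 11)? no; and the applicant has not submitted a supervisor's reference? yes; and the applicant has passed the Part II examination? no. So the applicant is not an Accredited Graduate.
Under rule 13: the applicant has no adverse disciplinary record? no; and the applicant has not submitted a supervisor's reference? yes. So the applicant is not a Provisional Holder.
Under rule 10: Accredited Graduate (rule 3)? no; and Provisional Holder (rule 13)? no. So the applicant is not a Critical Applicant.
Under rule 12: Tier IV Graduate (rule 5)? no; and not a Critical Applicant (rule 10)? yes. So the applicant is not a Standard Applicant.

Tier IV Graduate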